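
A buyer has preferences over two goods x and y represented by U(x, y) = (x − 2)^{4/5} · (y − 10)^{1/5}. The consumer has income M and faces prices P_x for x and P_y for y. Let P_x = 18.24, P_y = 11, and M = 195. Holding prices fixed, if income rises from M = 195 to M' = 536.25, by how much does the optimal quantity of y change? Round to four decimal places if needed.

MRS = 4·(y−10)/(x−2). Tangency with P_x/P_y gives y−10 = (1/4)·(P_x/P_y)·(x−2).
Substituting into the budget: x* = 2 + 0.8·(M − 2·P_x − 10·P_y)/P_x, and y* = 10 + 0.2·(…)/P_y.
Discretionary income = 195 − 2·18.24 − 10·11 = 48.52; y* = 10 + 0.2·48.52/11 = 10.8822.
At M' = 536.25: y* = 17.0867. Change: 17.0867 − 10.8822 = 6.2045.

Δy* = 6.2045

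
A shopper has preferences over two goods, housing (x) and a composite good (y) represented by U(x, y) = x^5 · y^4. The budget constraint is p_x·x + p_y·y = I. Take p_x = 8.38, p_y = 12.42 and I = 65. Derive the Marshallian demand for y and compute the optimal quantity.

y* = 2.326

Demand: x*(p_x,p_y,I) = 5/9·I/p_x and y* = 4/9·I/p_y.
At p_x=8.38, p_y=12.42, I=65: y* = 4/9·65/12.42 = 2.326.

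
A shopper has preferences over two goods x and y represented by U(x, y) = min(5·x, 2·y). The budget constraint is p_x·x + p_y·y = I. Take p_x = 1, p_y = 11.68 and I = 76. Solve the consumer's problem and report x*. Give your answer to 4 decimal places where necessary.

x* = 2.5166

Demand: x*(p_x,p_y,I) = 2·I/(2·p_x + 5·p_y), y* = 5·I/(2·p_x + 5·p_y).
Here 2·1 + 5·11.68 = 60.4, giving x* = 2.5166.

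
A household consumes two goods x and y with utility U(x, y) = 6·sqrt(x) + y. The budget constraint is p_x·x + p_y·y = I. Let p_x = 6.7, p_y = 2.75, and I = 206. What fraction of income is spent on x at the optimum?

share on x = 0.0493

Thus x* = (3·p_y/p_x)² — independent of I — with the rest of income spent on y.
Plugging in: x* = (3·2.75/6.7)² = 1.5162, y* = 71.2151.
Expenditure on x: 6.7·1.5162 = 10.1586; share = 0.0493.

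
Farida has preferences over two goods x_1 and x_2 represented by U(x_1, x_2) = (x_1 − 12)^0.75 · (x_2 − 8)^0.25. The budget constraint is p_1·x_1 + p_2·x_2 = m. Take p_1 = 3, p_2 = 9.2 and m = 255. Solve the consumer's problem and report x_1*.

This is Cobb-Douglas in (x_1−12, x_2−8): tangency gives 0.75·p_2·(x_2−8) = 0.25·p_1·(x_1−12).
After buying the subsistence bundle (12, 8), a share 0.75 of the remaining income goes to x_1: x_1* = 12 + 0.75·(m − 12p_1 − 8p_2)/p_1.
Discretionary income = 255 − 12·3 − 8·9.2 = 145.4; x_1* = 12 + 0.75·145.4/3 = 48.35.

x_1* = 48.35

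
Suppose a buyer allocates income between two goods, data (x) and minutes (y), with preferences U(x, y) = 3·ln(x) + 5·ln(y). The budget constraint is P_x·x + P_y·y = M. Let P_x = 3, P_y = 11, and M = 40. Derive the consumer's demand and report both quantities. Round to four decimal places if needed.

The MRS is (3/5)·y/x. Set MRS = P_x/P_y.
Rearranging, P_y·y = (5/3)·P_x·x. Substituting into the budget gives P_x·x·(1 + (5/3)) = M.
Demand: x*(P_x,P_y,M) = 0.375·M/P_x and y* = 0.625·M/P_y.
At P_x=3, P_y=11, M=40: x* = 0.375·40/3 = 5, y* = 2.2727.

x* = 5, y* = 2.2727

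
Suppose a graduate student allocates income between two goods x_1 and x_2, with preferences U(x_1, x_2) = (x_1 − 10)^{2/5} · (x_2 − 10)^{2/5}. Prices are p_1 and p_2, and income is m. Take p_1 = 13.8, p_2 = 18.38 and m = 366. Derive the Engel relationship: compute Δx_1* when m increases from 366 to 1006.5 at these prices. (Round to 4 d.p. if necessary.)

Discretionary income = 366 − 10·13.8 − 10·18.38 = 44.2; x_1* = 10 + 0.5·44.2/13.8 = 11.6014.
At m' = 1006.5: x_1* = 34.808. Change: 34.808 − 11.6014 = 23.2065.

Δx_1* = 23.2065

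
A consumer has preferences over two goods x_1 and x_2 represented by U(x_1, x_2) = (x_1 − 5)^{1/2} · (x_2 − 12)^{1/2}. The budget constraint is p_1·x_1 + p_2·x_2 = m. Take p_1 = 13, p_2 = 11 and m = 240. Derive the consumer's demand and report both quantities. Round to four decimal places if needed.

x_1* = 6.6538, x_2* = 13.9545

This is Cobb-Douglas in (x_1−5, x_2−12): tangency gives 0.5·p_2·(x_2−12) = 0.5·p_1·(x_1−5).
Substituting into the budget: x_1* = 5 + 0.5·(m − 5·p_1 − 12·p_2)/p_1, and x_2* = 12 + 0.5·(…)/p_2.
Discretionary income = 240 − 5·13 − 12·11 = 43; x_1* = 5 + 0.5·43/13 = 6.6538; x_2* = 12 + 0.5·43/11 = 13.9545.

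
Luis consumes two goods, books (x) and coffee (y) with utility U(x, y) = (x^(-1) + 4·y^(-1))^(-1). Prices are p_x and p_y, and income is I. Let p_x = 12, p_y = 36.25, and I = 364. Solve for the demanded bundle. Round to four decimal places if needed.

x* = 6.7767, y* = 7.7981

MRS = MU_x/MU_y = (1/4)·(y/x)^(2). Set equal to p_x/p_y.
Hence y/x = (4·p_x/p_y)^(1/(2)), i.e. raised to the 0.5 power.
With the ratio pinned down, the budget gives x* = I/(p_x + p_y·(y/x)) and y* = (y/x)·x*.
Numerically y/x = 1.150712, so x* = 364/(12 + 36.25·1.150712) = 6.7767 and y* = 1.150712·6.7767 = 7.7981.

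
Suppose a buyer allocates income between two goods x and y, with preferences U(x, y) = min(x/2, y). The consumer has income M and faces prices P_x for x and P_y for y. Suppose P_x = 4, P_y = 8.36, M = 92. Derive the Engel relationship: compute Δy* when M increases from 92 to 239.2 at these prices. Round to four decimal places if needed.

Here 2·4 + 8.36 = 16.36, giving y* = 5.6235.
At M' = 239.2: y* = 14.621. Change: 14.621 − 5.6235 = 8.9976.

Δy* = 8.9976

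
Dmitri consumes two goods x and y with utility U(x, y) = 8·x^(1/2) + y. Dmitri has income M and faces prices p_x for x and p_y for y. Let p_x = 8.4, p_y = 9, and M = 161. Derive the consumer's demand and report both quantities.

MU_x = 4/√x, MU_y = 1. Tangency: 4/√x = p_x/p_y.
Solve: √x = 4·p_y/p_x, so x*(p_x,p_y) = (4·p_y/p_x)², and y* = (M − p_x·x*)/p_y.
Plugging in: x* = (4·9/8.4)² = 18.3673, y* = 0.746.

x* = 18.3673, y* = 0.746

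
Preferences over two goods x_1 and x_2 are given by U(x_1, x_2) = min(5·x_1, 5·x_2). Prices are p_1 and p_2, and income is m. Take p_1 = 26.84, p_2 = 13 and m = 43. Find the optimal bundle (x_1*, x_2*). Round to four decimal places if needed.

x_1* = 1.0793, x_2* = 1.0793

With perfect complements, no substitution: consume in ratio x_1:x_2 = 5:5.
Budget: p_1·x_1 + p_2·x_1 = m, so (5·p_1 + 5·p_2)·x_1 = 5·m.
Demand: x_1*(p_1,p_2,m) = 5·m/(5·p_1 + 5·p_2), x_2* = 5·m/(5·p_1 + 5·p_2).
Here 5·26.84 + 5·13 = 199.2, giving x_1* = 1.0793 and x_2* = 1.0793.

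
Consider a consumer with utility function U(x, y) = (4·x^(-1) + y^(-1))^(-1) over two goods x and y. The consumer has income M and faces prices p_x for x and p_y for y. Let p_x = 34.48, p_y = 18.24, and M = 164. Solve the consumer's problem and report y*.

y* = 2.3978

MU_x ∝ 4·x^(-2), MU_y ∝ y^(-2), so MRS = 4·(y/x)^(2) = p_x/p_y.
Solve for the ratio: y/x = [(1/4)·p_x/p_y]^(0.5).
Substitute y = (y/x)·x into the budget: x* = M/(p_x + p_y·(y/x)).
Numerically y/x = 0.68745, so x* = 164/(34.48 + 18.24·0.68745) = 3.4879 and y* = 0.68745·3.4879 = 2.3978.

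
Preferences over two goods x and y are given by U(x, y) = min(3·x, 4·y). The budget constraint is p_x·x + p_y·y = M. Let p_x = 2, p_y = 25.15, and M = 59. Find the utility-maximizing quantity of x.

x* = 2.828

Leontief preferences: the optimum is at the kink where x/4 = y/3, i.e. y = (3/4)·x.
Budget: p_x·x + p_y·(3/4)·x = M, so (4·p_x + 3·p_y)·x = 4·M.
Demand: x*(p_x,p_y,M) = 4·M/(4·p_x + 3·p_y), y* = 3·M/(4·p_x + 3·p_y).
Here 4·2 + 3·25.15 = 83.45, giving x* = 2.828.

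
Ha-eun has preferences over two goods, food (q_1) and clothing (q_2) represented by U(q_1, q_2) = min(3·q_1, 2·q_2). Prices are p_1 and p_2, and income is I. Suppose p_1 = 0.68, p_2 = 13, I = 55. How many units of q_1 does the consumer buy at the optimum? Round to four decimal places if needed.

q_1* = 2.7255

With perfect complements, no substitution: consume in ratio q_1:q_2 = 2:3.
Budget: p_1·q_1 + p_2·(3/2)·q_1 = I, so (2·p_1 + 3·p_2)·q_1 = 2·I.
Demand: q_1*(p_1,p_2,I) = 2·I/(2·p_1 + 3·p_2), q_2* = 3·I/(2·p_1 + 3·p_2).
Here 2·0.68 + 3·13 = 40.36, giving q_1* = 2.7255.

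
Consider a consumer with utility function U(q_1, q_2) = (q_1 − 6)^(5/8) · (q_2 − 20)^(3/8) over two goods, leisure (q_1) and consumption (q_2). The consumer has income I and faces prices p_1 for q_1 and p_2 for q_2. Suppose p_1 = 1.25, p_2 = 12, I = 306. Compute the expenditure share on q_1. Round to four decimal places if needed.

MRS = (5/3)·(q_2−20)/(q_1−6). Tangency with p_1/p_2 gives q_2−20 = (3/5)·(p_1/p_2)·(q_1−6).
Substituting into the budget: q_1* = 6 + 0.625·(I − 6·p_1 − 20·p_2)/p_1, and q_2* = 20 + 0.375·(…)/p_2.
Discretionary income = 306 − 6·1.25 − 20·12 = 58.5; q_1* = 6 + 0.625·58.5/1.25 = 35.25; q_2* = 20 + 0.375·58.5/12 = 21.8281.
Expenditure on q_1: 1.25·35.25 = 44.0625; share = 0.144.

share on q_1 = 0.144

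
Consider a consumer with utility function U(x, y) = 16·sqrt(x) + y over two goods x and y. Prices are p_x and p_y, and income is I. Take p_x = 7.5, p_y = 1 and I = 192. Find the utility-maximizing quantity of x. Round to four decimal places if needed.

x* = 1.1378

Set MRS = p_x/p_y: 8·x^(−1/2) = p_x/p_y.
Solve: √x = 8·p_y/p_x, so x*(p_x,p_y) = (8·p_y/p_x)², and y* = (I − p_x·x*)/p_y.
Plugging in: x* = (8·1/7.5)² = 1.1378.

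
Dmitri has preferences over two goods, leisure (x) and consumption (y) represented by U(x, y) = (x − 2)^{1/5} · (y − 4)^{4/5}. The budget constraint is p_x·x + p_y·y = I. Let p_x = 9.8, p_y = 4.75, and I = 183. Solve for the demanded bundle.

Let x' = x−2, y' = y−4. MRS = (1/4)·y'/x' = p_x/p_y.
Substituting into the budget: x* = 2 + 0.2·(I − 2·p_x − 4·p_y)/p_x, and y* = 4 + 0.8·(…)/p_y.
Discretionary income = 183 − 2·9.8 − 4·4.75 = 144.4; x* = 2 + 0.2·144.4/9.8 = 4.9469; y* = 4 + 0.8·144.4/4.75 = 28.32.

x* = 4.9469, y* = 28.32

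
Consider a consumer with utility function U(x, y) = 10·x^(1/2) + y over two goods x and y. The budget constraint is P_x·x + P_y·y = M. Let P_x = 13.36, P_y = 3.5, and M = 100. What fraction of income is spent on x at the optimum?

share on x = 0.2292

Plugging in: x* = (5·3.5/13.36)² = 1.7158, y* = 22.022.
Expenditure on x: 13.36·1.7158 = 22.9229; share = 0.2292.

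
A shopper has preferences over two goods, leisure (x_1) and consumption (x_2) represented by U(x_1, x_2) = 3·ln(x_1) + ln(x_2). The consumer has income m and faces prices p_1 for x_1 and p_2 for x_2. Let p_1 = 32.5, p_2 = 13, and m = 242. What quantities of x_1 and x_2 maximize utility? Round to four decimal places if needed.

The MRS is 3·x_2/x_1. Set MRS = p_1/p_2.
Rearranging, p_2·x_2 = (1/3)·p_1·x_1. Substituting into the budget gives p_1·x_1·(1 + (1/3)) = m.
Demand: x_1*(p_1,p_2,m) = 0.75·m/p_1 and x_2* = 0.25·m/p_2.
At p_1=32.5, p_2=13, m=242: x_1* = 0.75·242/32.5 = 5.5846, x_2* = 4.6538.

x_1* = 5.5846, x_2* = 4.6538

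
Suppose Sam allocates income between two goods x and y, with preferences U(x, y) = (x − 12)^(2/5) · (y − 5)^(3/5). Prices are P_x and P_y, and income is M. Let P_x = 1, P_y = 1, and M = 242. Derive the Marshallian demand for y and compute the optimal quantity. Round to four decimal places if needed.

Substituting into the budget: x* = 12 + 0.4·(M − 12·P_x − 5·P_y)/P_x, and y* = 5 + 0.6·(…)/P_y.
Discretionary income = 242 − 12·1 − 5·1 = 225; y* = 5 + 0.6·225/1 = 140.

y* = 140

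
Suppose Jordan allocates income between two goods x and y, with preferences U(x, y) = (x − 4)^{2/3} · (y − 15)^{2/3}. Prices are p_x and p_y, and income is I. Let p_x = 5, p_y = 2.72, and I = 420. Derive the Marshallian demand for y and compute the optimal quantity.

This is Cobb-Douglas in (x−4, y−15): tangency gives 2/3·p_y·(y−15) = 2/3·p_x·(x−4).
After buying the subsistence bundle (4, 15), a share 0.5 of the remaining income goes to x: x* = 4 + 0.5·(I − 4p_x − 15p_y)/p_x.
Discretionary income = 420 − 4·5 − 15·2.72 = 359.2; y* = 15 + 0.5·359.2/2.72 = 81.0294.

y* = 81.0294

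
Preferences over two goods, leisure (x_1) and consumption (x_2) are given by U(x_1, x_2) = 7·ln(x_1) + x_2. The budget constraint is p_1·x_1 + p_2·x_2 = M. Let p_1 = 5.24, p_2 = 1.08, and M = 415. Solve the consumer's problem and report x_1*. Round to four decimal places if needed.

MU_x_1 = 7/x_1, MU_x_2 = 1. Tangency: 7/x_1 = p_1/p_2.
So x_1*(p_1,p_2) = 7·p_2/p_1, independent of income; and x_2* = (M − 7·p_2)/p_2.
At the given prices: x_1* = 7·1.08/5.24 = 1.4427.

x_1* = 1.4427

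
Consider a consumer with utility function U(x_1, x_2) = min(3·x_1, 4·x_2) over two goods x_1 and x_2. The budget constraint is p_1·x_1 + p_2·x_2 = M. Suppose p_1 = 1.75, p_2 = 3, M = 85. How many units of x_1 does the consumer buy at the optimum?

With perfect complements, no substitution: consume in ratio x_1:x_2 = 4:3.
Budget: p_1·x_1 + p_2·(3/4)·x_1 = M, so (4·p_1 + 3·p_2)·x_1 = 4·M.
Demand: x_1*(p_1,p_2,M) = 4·M/(4·p_1 + 3·p_2), x_2* = 3·M/(4·p_1 + 3·p_2).
Here 4·1.75 + 3·3 = 16, giving x_1* = 21.25.

x_1* = 21.25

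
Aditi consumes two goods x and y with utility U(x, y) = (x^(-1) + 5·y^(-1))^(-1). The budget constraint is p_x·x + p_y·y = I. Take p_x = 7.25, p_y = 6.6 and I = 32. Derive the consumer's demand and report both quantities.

x* = 1.4086, y* = 3.3012

MRS = MU_x/MU_y = (1/5)·(y/x)^(2). Set equal to p_x/p_y.
Hence y/x = (5·p_x/p_y)^(1/(2)), i.e. raised to the 0.5 power.
With the ratio pinned down, the budget gives x* = I/(p_x + p_y·(y/x)) and y* = (y/x)·x*.
Numerically y/x = 2.343592, so x* = 32/(7.25 + 6.6·2.343592) = 1.4086 and y* = 2.343592·1.4086 = 3.3012.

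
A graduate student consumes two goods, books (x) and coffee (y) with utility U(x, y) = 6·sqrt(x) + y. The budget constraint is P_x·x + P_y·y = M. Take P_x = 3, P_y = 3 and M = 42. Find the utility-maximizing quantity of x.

Utility is quasi-linear in y; the FOC for x is 3/√x = P_x/P_y.
Solve: √x = 3·P_y/P_x, so x*(P_x,P_y) = (3·P_y/P_x)², and y* = (M − P_x·x*)/P_y.
Plugging in: x* = (3·3/3)² = 9.

x* = 9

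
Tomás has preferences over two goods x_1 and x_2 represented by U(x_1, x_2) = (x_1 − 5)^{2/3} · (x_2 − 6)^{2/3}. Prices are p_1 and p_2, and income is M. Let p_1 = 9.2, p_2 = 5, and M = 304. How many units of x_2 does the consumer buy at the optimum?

This is Cobb-Douglas in (x_1−5, x_2−6): tangency gives 2/3·p_2·(x_2−6) = 2/3·p_1·(x_1−5).
After buying the subsistence bundle (5, 6), a share 0.5 of the remaining income goes to x_1: x_1* = 5 + 0.5·(M − 5p_1 − 6p_2)/p_1.
Discretionary income = 304 − 5·9.2 − 6·5 = 228; x_2* = 6 + 0.5·228/5 = 28.8.

x_2* = 28.8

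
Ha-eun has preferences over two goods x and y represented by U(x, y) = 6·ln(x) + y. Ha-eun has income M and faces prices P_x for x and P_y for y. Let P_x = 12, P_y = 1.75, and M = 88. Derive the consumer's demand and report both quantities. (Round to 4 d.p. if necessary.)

Set MRS = P_x/P_y: (6/x)/1 = P_x/P_y.
So x*(P_x,P_y) = 6·P_y/P_x, independent of income; and y* = (M − 6·P_y)/P_y.
At the given prices: x* = 6·1.75/12 = 0.875, and y* = 44.2857.

x* = 0.875, y* = 44.2857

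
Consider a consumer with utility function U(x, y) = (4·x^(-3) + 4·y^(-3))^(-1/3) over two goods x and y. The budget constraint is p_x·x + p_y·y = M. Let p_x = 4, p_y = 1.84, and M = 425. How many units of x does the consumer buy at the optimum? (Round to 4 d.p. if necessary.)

From the CES first-order condition, (y/x)^(4) = p_x/p_y.
Solve for the ratio: y/x = [p_x/p_y]^(0.25).
Substitute y = (y/x)·x into the budget: x* = M/(p_x + p_y·(y/x)).
Numerically y/x = 1.214257, so x* = 425/(4 + 1.84·1.214257) = 68.172.

x* = 68.172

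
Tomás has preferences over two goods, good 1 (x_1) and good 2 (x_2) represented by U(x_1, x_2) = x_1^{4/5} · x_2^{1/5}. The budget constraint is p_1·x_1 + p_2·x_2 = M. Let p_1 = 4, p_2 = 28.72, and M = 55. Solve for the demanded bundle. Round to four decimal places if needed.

x_1* = 11, x_2* = 0.383

MU_x_1/MU_x_2 = (0.8·x_2)/(0.2·x_1); tangency sets this equal to p_1/p_2.
Rearranging, p_2·x_2 = (1/4)·p_1·x_1. Substituting into the budget gives p_1·x_1·(1 + (1/4)) = M.
Demand: x_1*(p_1,p_2,M) = 0.8·M/p_1 and x_2* = 0.2·M/p_2.
At p_1=4, p_2=28.72, M=55: x_1* = 0.8·55/4 = 11, x_2* = 0.383.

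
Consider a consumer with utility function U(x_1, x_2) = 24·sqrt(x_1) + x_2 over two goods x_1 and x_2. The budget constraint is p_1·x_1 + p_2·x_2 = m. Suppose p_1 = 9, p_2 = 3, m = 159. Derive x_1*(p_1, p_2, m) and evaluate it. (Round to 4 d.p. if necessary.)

Plugging in: x_1* = (12·3/9)² = 16.

x_1* = 16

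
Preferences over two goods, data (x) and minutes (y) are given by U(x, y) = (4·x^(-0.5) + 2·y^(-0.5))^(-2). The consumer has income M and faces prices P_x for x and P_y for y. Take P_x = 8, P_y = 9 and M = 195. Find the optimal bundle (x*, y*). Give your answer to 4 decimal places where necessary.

x* = 14.7264, y* = 8.5765

Substitute y = (y/x)·x into the budget: x* = M/(P_x + P_y·(y/x)).
Numerically y/x = 0.582387, so x* = 195/(8 + 9·0.582387) = 14.7264 and y* = 0.582387·14.7264 = 8.5765.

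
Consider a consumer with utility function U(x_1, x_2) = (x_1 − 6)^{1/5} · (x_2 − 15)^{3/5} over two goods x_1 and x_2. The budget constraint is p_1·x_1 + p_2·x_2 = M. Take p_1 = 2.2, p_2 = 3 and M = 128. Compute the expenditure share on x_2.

share on x_2 = 0.7605

This is Cobb-Douglas in (x_1−6, x_2−15): tangency gives 0.2·p_2·(x_2−15) = 0.6·p_1·(x_1−6).
After buying the subsistence bundle (6, 15), a share 0.25 of the remaining income goes to x_1: x_1* = 6 + 0.25·(M − 6p_1 − 15p_2)/p_1.
Discretionary income = 128 − 6·2.2 − 15·3 = 69.8; x_1* = 6 + 0.25·69.8/2.2 = 13.9318; x_2* = 15 + 0.75·69.8/3 = 32.45.
Expenditure on x_2: 3·32.45 = 97.35; share = 0.7605.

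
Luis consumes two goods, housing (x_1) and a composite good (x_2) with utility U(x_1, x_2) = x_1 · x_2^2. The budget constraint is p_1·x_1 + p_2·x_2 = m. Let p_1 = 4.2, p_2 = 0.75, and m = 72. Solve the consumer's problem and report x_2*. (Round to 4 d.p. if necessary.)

At p_1=4.2, p_2=0.75, m=72: x_2* = 2/3·72/0.75 = 64.

x_2* = 64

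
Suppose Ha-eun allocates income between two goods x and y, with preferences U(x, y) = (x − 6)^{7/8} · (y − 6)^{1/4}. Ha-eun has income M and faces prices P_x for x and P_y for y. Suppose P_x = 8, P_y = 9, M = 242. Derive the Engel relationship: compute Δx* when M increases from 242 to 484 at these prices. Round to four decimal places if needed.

MRS = (7/2)·(y−6)/(x−6). Tangency with P_x/P_y gives y−6 = (2/7)·(P_x/P_y)·(x−6).
After buying the subsistence bundle (6, 6), a share 7/9 of the remaining income goes to x: x* = 6 + 7/9·(M − 6P_x − 6P_y)/P_x.
Discretionary income = 242 − 6·8 − 6·9 = 140; x* = 6 + 7/9·140/8 = 19.6111.
At M' = 484: x* = 43.1389. Change: 43.1389 − 19.6111 = 23.5278.

Δx* = 23.5278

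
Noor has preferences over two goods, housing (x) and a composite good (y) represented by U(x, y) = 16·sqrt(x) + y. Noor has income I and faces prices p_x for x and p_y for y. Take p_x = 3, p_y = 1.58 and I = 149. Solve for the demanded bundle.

MU_x = 8/√x, MU_y = 1. Tangency: 8/√x = p_x/p_y.
Thus x* = (8·p_y/p_x)² — independent of I — with the rest of income spent on y.
Plugging in: x* = (8·1.58/3)² = 17.7522, y* = 60.5971.

x* = 17.7522, y* = 60.5971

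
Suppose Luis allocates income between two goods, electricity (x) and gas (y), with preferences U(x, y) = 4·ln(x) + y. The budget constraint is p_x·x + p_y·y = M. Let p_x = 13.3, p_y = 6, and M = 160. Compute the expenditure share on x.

Set MRS = p_x/p_y: (4/x)/1 = p_x/p_y.
So x*(p_x,p_y) = 4·p_y/p_x, independent of income; and y* = (M − 4·p_y)/p_y.
At the given prices: x* = 4·6/13.3 = 1.8045, and y* = 22.6667.
Expenditure on x: 13.3·1.8045 = 24; share = 0.15.

share on x = 0.15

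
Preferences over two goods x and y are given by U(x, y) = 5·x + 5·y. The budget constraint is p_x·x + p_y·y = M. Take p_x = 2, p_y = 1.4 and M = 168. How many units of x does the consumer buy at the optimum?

x* = 0

Perfect substitutes: compare marginal utility per dollar. 5/p_x vs 5/p_y → 2.5 vs 3.5714.
y gives more utility per dollar, so spend all income on y: y* = M/p_y, x* = 0.
Numerically: x* = 0, y* = 120.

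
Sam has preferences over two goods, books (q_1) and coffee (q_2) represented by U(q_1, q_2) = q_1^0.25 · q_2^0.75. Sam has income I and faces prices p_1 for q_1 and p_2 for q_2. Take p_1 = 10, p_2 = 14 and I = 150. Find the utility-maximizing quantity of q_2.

q_2* = 8.0357

The MRS is (1/3)·q_2/q_1. Set MRS = p_1/p_2.
So 0.25·p_2·q_2 = 0.75·p_1·q_1; combined with the budget, a share 0.25 of income goes to q_1.
Demand: q_1*(p_1,p_2,I) = 0.25·I/p_1 and q_2* = 0.75·I/p_2.
At p_1=10, p_2=14, I=150: q_2* = 0.75·150/14 = 8.0357.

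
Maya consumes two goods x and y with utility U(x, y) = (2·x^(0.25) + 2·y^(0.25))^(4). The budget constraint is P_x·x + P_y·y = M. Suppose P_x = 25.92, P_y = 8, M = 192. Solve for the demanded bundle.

MRS = MU_x/MU_y = (y/x)^(0.75). Set equal to P_x/P_y.
Solve for the ratio: y/x = [P_x/P_y]^(4/3).
With the ratio pinned down, the budget gives x* = M/(P_x + P_y·(y/x)) and y* = (y/x)·x*.
Numerically y/x = 4.794316, so x* = 192/(25.92 + 8·4.794316) = 2.9872 and y* = 4.794316·2.9872 = 14.3215.

x* = 2.9872, y* = 14.3215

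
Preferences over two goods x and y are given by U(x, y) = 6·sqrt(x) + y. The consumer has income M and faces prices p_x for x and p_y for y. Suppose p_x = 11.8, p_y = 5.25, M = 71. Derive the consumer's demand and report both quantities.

x* = 1.7815, y* = 9.5196

Set MRS = p_x/p_y: 3·x^(−1/2) = p_x/p_y.
Thus x* = (3·p_y/p_x)² — independent of M — with the rest of income spent on y.
Plugging in: x* = (3·5.25/11.8)² = 1.7815, y* = 9.5196.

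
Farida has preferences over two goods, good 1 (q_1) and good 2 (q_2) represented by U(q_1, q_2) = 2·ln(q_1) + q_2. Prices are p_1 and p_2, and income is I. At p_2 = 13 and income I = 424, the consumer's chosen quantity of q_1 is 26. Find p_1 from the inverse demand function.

MU_q_1 = 2/q_1, MU_q_2 = 1. Tangency: 2/q_1 = p_1/p_2.
So q_1*(p_1,p_2) = 2·p_2/p_1, independent of income; and q_2* = (I − 2·p_2)/p_2.
Set q_1* = 26 in the demand function and solve for p_1: p_1 = 1.

p_1 = 1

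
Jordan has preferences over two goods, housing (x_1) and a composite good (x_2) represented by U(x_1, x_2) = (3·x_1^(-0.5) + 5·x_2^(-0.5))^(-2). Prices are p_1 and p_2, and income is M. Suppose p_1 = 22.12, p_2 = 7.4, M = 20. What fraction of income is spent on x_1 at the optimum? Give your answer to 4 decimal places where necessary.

share on x_1 = 0.5061

With the ratio pinned down, the budget gives x_1* = M/(p_1 + p_2·(x_2/x_1)) and x_2* = (x_2/x_1)·x_1*.
Numerically x_2/x_1 = 2.916989, so x_1* = 20/(22.12 + 7.4·2.916989) = 0.4576 and x_2* = 2.916989·0.4576 = 1.3348.
Expenditure on x_1: 22.12·0.4576 = 10.1222; share = 0.5061.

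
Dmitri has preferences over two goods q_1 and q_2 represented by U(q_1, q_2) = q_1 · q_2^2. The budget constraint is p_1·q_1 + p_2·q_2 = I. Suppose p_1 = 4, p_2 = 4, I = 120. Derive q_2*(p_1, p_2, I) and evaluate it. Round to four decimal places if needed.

Demand: q_1*(p_1,p_2,I) = 1/3·I/p_1 and q_2* = 2/3·I/p_2.
At p_1=4, p_2=4, I=120: q_2* = 2/3·120/4 = 20.

q_2* = 20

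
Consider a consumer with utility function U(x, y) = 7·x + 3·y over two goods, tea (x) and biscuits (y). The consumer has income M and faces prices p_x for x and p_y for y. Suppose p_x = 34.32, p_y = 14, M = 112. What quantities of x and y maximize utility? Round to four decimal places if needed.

x* = 0, y* = 8

Perfect substitutes: compare marginal utility per dollar. 7/p_x vs 3/p_y → 0.204 vs 0.2143.
y gives more utility per dollar, so spend all income on y: y* = M/p_y, x* = 0.
Numerically: x* = 0, y* = 8.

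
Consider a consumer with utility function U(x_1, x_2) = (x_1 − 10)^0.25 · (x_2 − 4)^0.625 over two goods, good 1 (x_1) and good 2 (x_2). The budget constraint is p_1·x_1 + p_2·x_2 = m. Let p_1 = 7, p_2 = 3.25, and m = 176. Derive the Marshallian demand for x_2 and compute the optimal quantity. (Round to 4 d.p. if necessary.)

x_2* = 24.4396

MRS = (2/5)·(x_2−4)/(x_1−10). Tangency with p_1/p_2 gives x_2−4 = (5/2)·(p_1/p_2)·(x_1−10).
After buying the subsistence bundle (10, 4), a share 2/7 of the remaining income goes to x_1: x_1* = 10 + 2/7·(m − 10p_1 − 4p_2)/p_1.
Discretionary income = 176 − 10·7 − 4·3.25 = 93; x_2* = 4 + 5/7·93/3.25 = 24.4396.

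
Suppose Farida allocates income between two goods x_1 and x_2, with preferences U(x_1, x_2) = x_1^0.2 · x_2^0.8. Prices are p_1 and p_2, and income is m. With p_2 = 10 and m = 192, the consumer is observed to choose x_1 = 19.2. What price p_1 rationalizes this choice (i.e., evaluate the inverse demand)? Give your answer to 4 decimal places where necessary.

p_1 = 2

MU_x_1/MU_x_2 = (0.2·x_2)/(0.8·x_1); tangency sets this equal to p_1/p_2.
Rearranging, p_2·x_2 = 4·p_1·x_1. Substituting into the budget gives p_1·x_1·(1 + 4) = m.
Demand: x_1*(p_1,p_2,m) = 0.2·m/p_1 and x_2* = 0.8·m/p_2.
Set x_1* = 19.2 in the demand function and solve for p_1: p_1 = 2.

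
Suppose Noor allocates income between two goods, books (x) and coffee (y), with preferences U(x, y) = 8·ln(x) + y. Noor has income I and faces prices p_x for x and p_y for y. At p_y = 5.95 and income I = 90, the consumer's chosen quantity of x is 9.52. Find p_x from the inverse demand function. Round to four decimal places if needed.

p_x = 5

MU_x = 8/x, MU_y = 1. Tangency: 8/x = p_x/p_y.
So x*(p_x,p_y) = 8·p_y/p_x, independent of income; and y* = (I − 8·p_y)/p_y.
Set x* = 9.52 in the demand function and solve for p_x: p_x = 5.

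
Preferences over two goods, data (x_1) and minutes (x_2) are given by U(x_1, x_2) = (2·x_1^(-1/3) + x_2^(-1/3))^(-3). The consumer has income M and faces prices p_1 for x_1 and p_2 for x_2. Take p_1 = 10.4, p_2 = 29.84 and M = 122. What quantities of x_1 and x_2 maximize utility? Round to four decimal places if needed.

x_1* = 6.6131, x_2* = 1.7836

From the CES first-order condition, 2·(x_2/x_1)^(4/3) = p_1/p_2.
Hence x_2/x_1 = ((1/2)·p_1/p_2)^(1/(4/3)), i.e. raised to the 0.75 power.
With the ratio pinned down, the budget gives x_1* = M/(p_1 + p_2·(x_2/x_1)) and x_2* = (x_2/x_1)·x_1*.
Numerically x_2/x_1 = 0.269714, so x_1* = 122/(10.4 + 29.84·0.269714) = 6.6131 and x_2* = 0.269714·6.6131 = 1.7836.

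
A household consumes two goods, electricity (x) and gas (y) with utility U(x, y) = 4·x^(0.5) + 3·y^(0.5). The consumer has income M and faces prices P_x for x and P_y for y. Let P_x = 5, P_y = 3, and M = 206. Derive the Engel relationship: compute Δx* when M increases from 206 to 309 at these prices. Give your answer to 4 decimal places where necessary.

Δx* = 10.6323

From the CES first-order condition, (4/3)·(y/x)^(0.5) = P_x/P_y.
Hence y/x = ((3/4)·P_x/P_y)^(1/(0.5)), i.e. raised to the 2 power.
Substitute y = (y/x)·x into the budget: x* = M/(P_x + P_y·(y/x)).
Numerically y/x = 1.5625, so x* = 206/(5 + 3·1.5625) = 21.2645.
At M' = 309: x* = 31.8968. Change: 31.8968 − 21.2645 = 10.6323.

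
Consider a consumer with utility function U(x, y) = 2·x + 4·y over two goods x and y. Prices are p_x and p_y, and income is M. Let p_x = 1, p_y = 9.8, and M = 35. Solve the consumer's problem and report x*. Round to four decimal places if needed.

Perfect substitutes: compare marginal utility per dollar. 2/p_x vs 4/p_y → 2 vs 0.4082.
x gives more utility per dollar, so spend all income on x: x* = M/p_x, y* = 0.
Numerically: x* = 35, y* = 0.

x* = 35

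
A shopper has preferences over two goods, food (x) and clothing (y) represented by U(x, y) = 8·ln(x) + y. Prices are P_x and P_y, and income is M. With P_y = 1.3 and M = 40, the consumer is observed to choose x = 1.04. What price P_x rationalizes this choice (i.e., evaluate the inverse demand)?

Set MRS = P_x/P_y: (8/x)/1 = P_x/P_y.
So x*(P_x,P_y) = 8·P_y/P_x, independent of income; and y* = (M − 8·P_y)/P_y.
Set x* = 1.04 in the demand function and solve for P_x: P_x = 10.

P_x = 10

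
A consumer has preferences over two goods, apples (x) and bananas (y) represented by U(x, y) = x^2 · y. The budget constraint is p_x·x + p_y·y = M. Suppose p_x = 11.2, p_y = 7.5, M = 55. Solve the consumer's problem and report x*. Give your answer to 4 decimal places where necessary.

x* = 3.2738

Tangency: MRS = 2·y/x = p_x/p_y.
Rearranging, p_y·y = (1/2)·p_x·x. Substituting into the budget gives p_x·x·(1 + (1/2)) = M.
Demand: x*(p_x,p_y,M) = 2/3·M/p_x and y* = 1/3·M/p_y.
At p_x=11.2, p_y=7.5, M=55: x* = 2/3·55/11.2 = 3.2738.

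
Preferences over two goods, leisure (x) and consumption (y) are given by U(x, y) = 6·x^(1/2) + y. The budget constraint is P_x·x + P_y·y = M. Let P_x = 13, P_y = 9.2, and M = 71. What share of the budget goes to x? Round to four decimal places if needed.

Utility is quasi-linear in y; the FOC for x is 3/√x = P_x/P_y.
Thus x* = (3·P_y/P_x)² — independent of M — with the rest of income spent on y.
Plugging in: x* = (3·9.2/13)² = 4.5075, y* = 1.3482.
Expenditure on x: 13·4.5075 = 58.5969; share = 0.8253.

share on x = 0.8253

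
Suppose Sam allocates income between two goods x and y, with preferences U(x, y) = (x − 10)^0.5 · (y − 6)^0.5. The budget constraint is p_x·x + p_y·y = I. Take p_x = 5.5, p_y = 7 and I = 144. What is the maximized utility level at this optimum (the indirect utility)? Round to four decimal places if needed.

This is Cobb-Douglas in (x−10, y−6): tangency gives 0.5·p_y·(y−6) = 0.5·p_x·(x−10).
Substituting into the budget: x* = 10 + 0.5·(I − 10·p_x − 6·p_y)/p_x, and y* = 6 + 0.5·(…)/p_y.
Discretionary income = 144 − 10·5.5 − 6·7 = 47; x* = 10 + 0.5·47/5.5 = 14.2727; y* = 6 + 0.5·47/7 = 9.3571.
Utility at the optimum: U(14.2727, 9.3571) = 3.7874.

V = 3.7874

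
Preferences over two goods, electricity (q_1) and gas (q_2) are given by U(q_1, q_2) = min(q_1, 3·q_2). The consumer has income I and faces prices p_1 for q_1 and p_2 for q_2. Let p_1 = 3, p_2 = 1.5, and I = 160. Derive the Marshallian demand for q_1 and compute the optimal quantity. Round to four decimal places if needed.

q_1* = 45.7143

Leontief preferences: the optimum is at the kink where q_1/3 = q_2/1, i.e. q_2 = (1/3)·q_1.
Budget: p_1·q_1 + p_2·(1/3)·q_1 = I, so (3·p_1 + p_2)·q_1 = 3·I.
Demand: q_1*(p_1,p_2,I) = 3·I/(3·p_1 + p_2), q_2* = I/(3·p_1 + p_2).
Here 3·3 + 1.5 = 10.5, giving q_1* = 45.7143.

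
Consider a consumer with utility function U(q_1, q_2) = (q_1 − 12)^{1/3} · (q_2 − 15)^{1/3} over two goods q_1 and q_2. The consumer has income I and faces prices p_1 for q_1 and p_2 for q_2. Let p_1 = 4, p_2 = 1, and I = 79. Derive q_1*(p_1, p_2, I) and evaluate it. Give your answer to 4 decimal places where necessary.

Let q_1' = q_1−12, q_2' = q_2−15. MRS = q_2'/q_1' = p_1/p_2.
Substituting into the budget: q_1* = 12 + 0.5·(I − 12·p_1 − 15·p_2)/p_1, and q_2* = 15 + 0.5·(…)/p_2.
Discretionary income = 79 − 12·4 − 15·1 = 16; q_1* = 12 + 0.5·16/4 = 14.

q_1* = 14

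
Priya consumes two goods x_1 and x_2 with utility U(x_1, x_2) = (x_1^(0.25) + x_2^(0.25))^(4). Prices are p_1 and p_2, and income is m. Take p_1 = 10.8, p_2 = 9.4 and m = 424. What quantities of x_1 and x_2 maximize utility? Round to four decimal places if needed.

x_1* = 19.1755, x_2* = 23.075

With the ratio pinned down, the budget gives x_1* = m/(p_1 + p_2·(x_2/x_1)) and x_2* = (x_2/x_1)·x_1*.
Numerically x_2/x_1 = 1.203357, so x_1* = 424/(10.8 + 9.4·1.203357) = 19.1755 and x_2* = 1.203357·19.1755 = 23.075.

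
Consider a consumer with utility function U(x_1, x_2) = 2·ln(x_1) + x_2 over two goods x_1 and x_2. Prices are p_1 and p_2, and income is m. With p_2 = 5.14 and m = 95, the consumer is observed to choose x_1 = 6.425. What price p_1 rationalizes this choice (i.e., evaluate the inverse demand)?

p_1 = 1.6

MU_x_1 = 2/x_1, MU_x_2 = 1. Tangency: 2/x_1 = p_1/p_2.
So x_1*(p_1,p_2) = 2·p_2/p_1, independent of income; and x_2* = (m − 2·p_2)/p_2.
Set x_1* = 6.425 in the demand function and solve for p_1: p_1 = 1.6.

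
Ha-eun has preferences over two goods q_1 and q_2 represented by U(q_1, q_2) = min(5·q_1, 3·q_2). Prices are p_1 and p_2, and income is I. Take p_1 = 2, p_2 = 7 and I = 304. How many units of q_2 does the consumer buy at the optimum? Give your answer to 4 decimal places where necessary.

Demand: q_1*(p_1,p_2,I) = 3·I/(3·p_1 + 5·p_2), q_2* = 5·I/(3·p_1 + 5·p_2).
Here 3·2 + 5·7 = 41, giving q_2* = 37.0732.

q_2* = 37.0732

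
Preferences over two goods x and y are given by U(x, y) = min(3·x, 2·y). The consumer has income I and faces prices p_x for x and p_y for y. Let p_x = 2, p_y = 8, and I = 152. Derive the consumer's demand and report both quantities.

Leontief preferences: the optimum is at the kink where x/2 = y/3, i.e. y = (3/2)·x.
Budget: p_x·x + p_y·(3/2)·x = I, so (2·p_x + 3·p_y)·x = 2·I.
Demand: x*(p_x,p_y,I) = 2·I/(2·p_x + 3·p_y), y* = 3·I/(2·p_x + 3·p_y).
Here 2·2 + 3·8 = 28, giving x* = 10.8571 and y* = 16.2857.

x* = 10.8571, y* = 16.2857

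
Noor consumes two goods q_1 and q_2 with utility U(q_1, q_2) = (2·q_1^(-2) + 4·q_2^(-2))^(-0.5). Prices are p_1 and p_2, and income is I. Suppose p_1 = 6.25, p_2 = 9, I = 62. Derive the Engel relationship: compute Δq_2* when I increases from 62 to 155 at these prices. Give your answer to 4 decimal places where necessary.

From the CES first-order condition, (1/2)·(q_2/q_1)^(3) = p_1/p_2.
Hence q_2/q_1 = (2·p_1/p_2)^(1/(3)), i.e. raised to the 1/3 power.
Substitute q_2 = (q_2/q_1)·q_1 into the budget: q_1* = I/(p_1 + p_2·(q_2/q_1)).
Numerically q_2/q_1 = 1.115722, so q_1* = 62/(6.25 + 9·1.115722) = 3.8057 and q_2* = 1.115722·3.8057 = 4.2461.
At I' = 155: q_2* = 10.6152. Change: 10.6152 − 4.2461 = 6.3691.

Δq_2* = 6.3691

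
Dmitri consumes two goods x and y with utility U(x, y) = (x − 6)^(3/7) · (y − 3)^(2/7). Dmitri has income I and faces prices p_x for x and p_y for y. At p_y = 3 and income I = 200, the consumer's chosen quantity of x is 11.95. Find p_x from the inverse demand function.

p_x = 12

This is Cobb-Douglas in (x−6, y−3): tangency gives 3/7·p_y·(y−3) = 2/7·p_x·(x−6).
Substituting into the budget: x* = 6 + 0.6·(I − 6·p_x − 3·p_y)/p_x, and y* = 3 + 0.4·(…)/p_y.
Set x* = 11.95 in the demand function and solve for p_x: p_x = 12.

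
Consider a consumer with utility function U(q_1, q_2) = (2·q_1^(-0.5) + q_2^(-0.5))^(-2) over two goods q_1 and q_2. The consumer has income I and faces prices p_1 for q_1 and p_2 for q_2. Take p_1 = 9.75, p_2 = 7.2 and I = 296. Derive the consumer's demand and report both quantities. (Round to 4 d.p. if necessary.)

MU_q_1 ∝ 2·q_1^(-1.5), MU_q_2 ∝ q_2^(-1.5), so MRS = 2·(q_2/q_1)^(1.5) = p_1/p_2.
Hence q_2/q_1 = ((1/2)·p_1/p_2)^(1/(1.5)), i.e. raised to the 2/3 power.
With the ratio pinned down, the budget gives q_1* = I/(p_1 + p_2·(q_2/q_1)) and q_2* = (q_2/q_1)·q_1*.
Numerically q_2/q_1 = 0.771072, so q_1* = 296/(9.75 + 7.2·0.771072) = 19.3442 and q_2* = 0.771072·19.3442 = 14.9158.

q_1* = 19.3442, q_2* = 14.9158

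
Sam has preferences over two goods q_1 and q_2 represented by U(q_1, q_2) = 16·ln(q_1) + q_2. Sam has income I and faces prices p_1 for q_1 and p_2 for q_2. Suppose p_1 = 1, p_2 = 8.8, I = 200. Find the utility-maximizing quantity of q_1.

q_1* = 140.8

MU_q_1 = 16/q_1, MU_q_2 = 1. Tangency: 16/q_1 = p_1/p_2.
So q_1*(p_1,p_2) = 16·p_2/p_1, independent of income; and q_2* = (I − 16·p_2)/p_2.
At the given prices: q_1* = 16·8.8/1 = 140.8.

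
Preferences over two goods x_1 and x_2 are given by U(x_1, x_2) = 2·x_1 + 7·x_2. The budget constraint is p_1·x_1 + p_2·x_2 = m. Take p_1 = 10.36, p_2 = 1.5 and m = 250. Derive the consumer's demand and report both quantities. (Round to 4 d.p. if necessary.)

x_1* = 0, x_2* = 166.6667

Perfect substitutes: compare marginal utility per dollar. 2/p_1 vs 7/p_2 → 0.1931 vs 4.6667.
x_2 gives more utility per dollar, so spend all income on x_2: x_2* = m/p_2, x_1* = 0.
Numerically: x_1* = 0, x_2* = 166.6667.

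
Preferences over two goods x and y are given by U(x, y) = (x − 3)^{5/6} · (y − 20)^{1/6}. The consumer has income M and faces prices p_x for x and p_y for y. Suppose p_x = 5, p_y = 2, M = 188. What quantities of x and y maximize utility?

Let x' = x−3, y' = y−20. MRS = 5·y'/x' = p_x/p_y.
After buying the subsistence bundle (3, 20), a share 5/6 of the remaining income goes to x: x* = 3 + 5/6·(M − 3p_x − 20p_y)/p_x.
Discretionary income = 188 − 3·5 − 20·2 = 133; x* = 3 + 5/6·133/5 = 25.1667; y* = 20 + 1/6·133/2 = 31.0833.

x* = 25.1667, y* = 31.0833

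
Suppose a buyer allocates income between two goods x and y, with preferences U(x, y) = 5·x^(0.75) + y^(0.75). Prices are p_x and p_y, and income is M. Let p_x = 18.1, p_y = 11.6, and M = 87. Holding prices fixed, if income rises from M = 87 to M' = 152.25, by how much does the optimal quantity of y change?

Δy* = 0.034

MRS = MU_x/MU_y = 5·(y/x)^(0.25). Set equal to p_x/p_y.
Solve for the ratio: y/x = [(1/5)·p_x/p_y]^(4).
Substitute y = (y/x)·x into the budget: x* = M/(p_x + p_y·(y/x)).
Numerically y/x = 0.009484, so x* = 87/(18.1 + 11.6·0.009484) = 4.7776 and y* = 0.009484·4.7776 = 0.0453.
At M' = 152.25: y* = 0.0793. Change: 0.0793 − 0.0453 = 0.034.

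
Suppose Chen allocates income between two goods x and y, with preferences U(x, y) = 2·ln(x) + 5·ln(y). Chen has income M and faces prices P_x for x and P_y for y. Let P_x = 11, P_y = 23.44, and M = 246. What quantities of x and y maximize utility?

x* = 6.3896, y* = 7.4963

Tangency: MRS = (2/5)·y/x = P_x/P_y.
Rearranging, P_y·y = (5/2)·P_x·x. Substituting into the budget gives P_x·x·(1 + (5/2)) = M.
Demand: x*(P_x,P_y,M) = 2/7·M/P_x and y* = 5/7·M/P_y.
At P_x=11, P_y=23.44, M=246: x* = 2/7·246/11 = 6.3896, y* = 7.4963.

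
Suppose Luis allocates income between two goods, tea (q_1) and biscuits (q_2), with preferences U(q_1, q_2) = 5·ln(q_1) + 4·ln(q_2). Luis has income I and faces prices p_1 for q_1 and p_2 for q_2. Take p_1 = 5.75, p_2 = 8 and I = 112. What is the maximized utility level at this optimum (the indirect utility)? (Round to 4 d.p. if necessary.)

Tangency: MRS = (5/4)·q_2/q_1 = p_1/p_2.
Rearranging, p_2·q_2 = (4/5)·p_1·q_1. Substituting into the budget gives p_1·q_1·(1 + (4/5)) = I.
Demand: q_1*(p_1,p_2,I) = 5/9·I/p_1 and q_2* = 4/9·I/p_2.
At p_1=5.75, p_2=8, I=112: q_1* = 5/9·112/5.75 = 10.8213, q_2* = 6.2222.
Utility at the optimum: U(10.8213, 6.2222) = 19.2201.

V = 19.2201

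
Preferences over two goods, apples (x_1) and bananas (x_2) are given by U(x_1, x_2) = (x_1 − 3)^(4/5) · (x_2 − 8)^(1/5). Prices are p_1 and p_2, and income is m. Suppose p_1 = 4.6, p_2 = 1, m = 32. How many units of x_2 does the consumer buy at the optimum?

Let x_1' = x_1−3, x_2' = x_2−8. MRS = 4·x_2'/x_1' = p_1/p_2.
After buying the subsistence bundle (3, 8), a share 0.8 of the remaining income goes to x_1: x_1* = 3 + 0.8·(m − 3p_1 − 8p_2)/p_1.
Discretionary income = 32 − 3·4.6 − 8·1 = 10.2; x_2* = 8 + 0.2·10.2/1 = 10.04.

x_2* = 10.04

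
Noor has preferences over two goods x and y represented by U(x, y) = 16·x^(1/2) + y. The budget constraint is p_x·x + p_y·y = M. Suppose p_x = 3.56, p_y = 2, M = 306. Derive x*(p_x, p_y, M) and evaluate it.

x* = 20.1995

MU_x = 8/√x, MU_y = 1. Tangency: 8/√x = p_x/p_y.
Solve: √x = 8·p_y/p_x, so x*(p_x,p_y) = (8·p_y/p_x)², and y* = (M − p_x·x*)/p_y.
Plugging in: x* = (8·2/3.56)² = 20.1995.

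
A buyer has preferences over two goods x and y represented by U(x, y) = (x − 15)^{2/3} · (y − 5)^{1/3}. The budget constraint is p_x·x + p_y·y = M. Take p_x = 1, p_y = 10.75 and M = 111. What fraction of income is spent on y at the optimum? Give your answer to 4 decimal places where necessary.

After buying the subsistence bundle (15, 5), a share 2/3 of the remaining income goes to x: x* = 15 + 2/3·(M − 15p_x − 5p_y)/p_x.
Discretionary income = 111 − 15·1 − 5·10.75 = 42.25; x* = 15 + 2/3·42.25/1 = 43.1667; y* = 5 + 1/3·42.25/10.75 = 6.3101.
Expenditure on y: 10.75·6.3101 = 67.8333; share = 0.6111.

share on y = 0.6111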